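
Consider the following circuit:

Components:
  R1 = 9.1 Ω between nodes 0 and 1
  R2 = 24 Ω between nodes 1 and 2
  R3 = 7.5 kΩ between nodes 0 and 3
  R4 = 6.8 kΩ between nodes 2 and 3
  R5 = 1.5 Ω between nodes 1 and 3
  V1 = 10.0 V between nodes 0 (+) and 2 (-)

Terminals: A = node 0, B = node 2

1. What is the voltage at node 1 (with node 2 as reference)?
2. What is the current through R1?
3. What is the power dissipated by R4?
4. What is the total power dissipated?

Nodal analysis, taking node 2 as the 0 V reference.
Source V1 fixes V_0 = 10 V.
KCL at each unknown node (sum of currents leaving = 0; resistances in Ω):
  Node 1: (V_1 - 10)/9.1 + (V_1 - 0)/24 + (V_1 - V_3)/1.5 = 0
  Node 3: (V_3 - 10)/7500 + (V_3 - 0)/6800 + (V_3 - V_1)/1.5 = 0
Collecting terms (coefficients in siemens):
  0.8182·V_1 - 0.6667·V_3 = 1.099
  0.6669·V_3 - 0.6667·V_1 = 0.001333
Determinant D = (0.8182)(0.6669) - (-0.6667)(-0.6667) = 0.1013
V_1 = [(1.099)(0.6669) - (-0.6667)(0.001333)]/D = 7.246 V
V_3 = [(0.8182)(0.001333) - (1.099)(-0.6667)]/D = 7.245 V
Part 1:
  Read off the nodal solution: V_1 = 7.246 V
Part 2:
  I_R1 = (V_0 - V_1)/R1 = (10 - 7.246)/9.1 = 0.3026 A
  Magnitude: I_R1 = 0.3026 A
Part 3:
  I_R4 = (V_2 - V_3)/R4 = (0 - 7.245)/6800 = -0.001065 A
  P_R4 = I_R4² × R4 = (-0.001065)² × 6800 = 0.007719 W
Part 4:
  Power in each resistor, P = (ΔV)²/R:
    P_R1 = (10 - 7.246)²/9.1 = 0.8334 W
    P_R2 = (7.246 - 0)²/24 = 2.188 W
    P_R3 = (10 - 7.245)²/7500 = 0.001012 W
    P_R4 = (0 - 7.245)²/6800 = 0.007719 W
    P_R5 = (7.246 - 7.245)²/1.5 = 0.0000007311 W
  P_total = P_R1 + P_R2 + P_R3 + P_R4 + P_R5 = 3.03 W

Final answers:
1. V_1 = 7.246 V
2. I_R1 = 0.3026 A
3. P_R4 = 0.007719 W
4. P_total = 3.03 W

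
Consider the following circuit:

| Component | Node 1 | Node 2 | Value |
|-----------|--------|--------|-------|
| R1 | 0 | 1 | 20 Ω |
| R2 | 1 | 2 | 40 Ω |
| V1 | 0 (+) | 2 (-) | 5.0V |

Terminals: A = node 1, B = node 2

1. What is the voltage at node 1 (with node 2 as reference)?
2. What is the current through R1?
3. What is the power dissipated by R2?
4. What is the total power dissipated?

Nodal analysis, taking node 2 as the 0 V reference.
Source V1 fixes V_0 = 5 V.
KCL at each unknown node (sum of currents leaving = 0; resistances in Ω):
  Node 1: (V_1 - 5)/20 + (V_1 - 0)/40 = 0
Collecting terms: 0.075 × V_1 = 0.25  =>  V_1 = 3.333 V
Part 1:
  Read off the nodal solution: V_1 = 3.333 V
Part 2:
  I_R1 = (V_0 - V_1)/R1 = (5 - 3.333)/20 = 0.08333 A
  Magnitude: I_R1 = 0.08333 A
Part 3:
  I_R2 = (V_1 - V_2)/R2 = (3.333 - 0)/40 = 0.08333 A
  P_R2 = I_R2² × R2 = (0.08333)² × 40 = 0.2778 W
Part 4:
  Power in each resistor, P = (ΔV)²/R:
    P_R1 = (5 - 3.333)²/20 = 0.1389 W
    P_R2 = (3.333 - 0)²/40 = 0.2778 W
  P_total = P_R1 + P_R2 = 0.4167 W

Final answers:
1. V_1 = 3.333 V
2. I_R1 = 0.08333 A
3. P_R2 = 0.2778 W
4. P_total = 0.4167 W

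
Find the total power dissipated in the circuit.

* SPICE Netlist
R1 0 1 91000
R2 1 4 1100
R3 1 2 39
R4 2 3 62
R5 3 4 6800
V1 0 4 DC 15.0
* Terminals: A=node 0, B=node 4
Nodal analysis, taking node 4 as the 0 V reference.
Source V1 fixes V_0 = 15 V.
KCL at each unknown node (sum of currents leaving = 0; resistances in Ω):
  Node 1: (V_1 - 15)/91000 + (V_1 - 0)/1100 + (V_1 - V_2)/39 = 0
  Node 2: (V_2 - V_1)/39 + (V_2 - V_3)/62 = 0
  Node 3: (V_3 - V_2)/62 + (V_3 - 0)/6800 = 0
Collecting terms (coefficients in siemens):
  0.02656·V_1 - 0.02564·V_2 = 0.0001648
  0.04177·V_2 - 0.02564·V_1 - 0.01613·V_3 = 0
  0.01628·V_3 - 0.01613·V_2 = 0
Solving these 3 simultaneous equations (Gaussian elimination) gives:
  V_1 = 0.1548 V, V_2 = 0.1539 V, V_3 = 0.1525 V
Power in each resistor, P = (ΔV)²/R:
  P_R1 = (15 - 0.1548)²/91000 = 0.002422 W
  P_R2 = (0.1548 - 0)²/1100 = 0.00002178 W
  P_R3 = (0.1548 - 0.1539)²/39 = 0.00000001962 W
  P_R4 = (0.1539 - 0.1525)²/62 = 0.00000003119 W
  P_R5 = (0.1525 - 0)²/6800 = 0.000003421 W
P_total = P_R1 + P_R2 + P_R3 + P_R4 + P_R5 = 0.002447 W

Final answer: 0.002447 W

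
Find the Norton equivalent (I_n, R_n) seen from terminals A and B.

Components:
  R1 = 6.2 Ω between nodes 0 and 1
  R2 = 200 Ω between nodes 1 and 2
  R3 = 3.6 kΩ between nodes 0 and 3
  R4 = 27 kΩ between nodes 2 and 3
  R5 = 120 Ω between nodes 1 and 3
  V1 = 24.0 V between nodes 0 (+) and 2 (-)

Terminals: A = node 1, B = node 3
Find the Thévenin equivalent first; then I_n = V_th/R_th and R_n = R_th.
Step 1 — V_th is the open-circuit voltage V_A - V_B (nothing connected across the terminals).
Nodal analysis, taking node 2 as the 0 V reference.
Source V1 fixes V_0 = 24 V.
KCL at each unknown node (sum of currents leaving = 0; resistances in Ω):
  Node 1: (V_1 - 24)/6.2 + (V_1 - 0)/200 + (V_1 - V_3)/120 = 0
  Node 3: (V_3 - 24)/3600 + (V_3 - 0)/27000 + (V_3 - V_1)/120 = 0
Collecting terms (coefficients in siemens):
  0.1746·V_1 - 0.008333·V_3 = 3.871
  0.008648·V_3 - 0.008333·V_1 = 0.006667
Determinant D = (0.1746)(0.008648) - (-0.008333)(-0.008333) = 0.001441
V_1 = [(3.871)(0.008648) - (-0.008333)(0.006667)]/D = 23.27 V
V_3 = [(0.1746)(0.006667) - (3.871)(-0.008333)]/D = 23.2 V
V_th = V_1 - V_3 = 23.27 - 23.2 = 0.07638 V
Step 2 — R_th: zero the source — replace V1 by a short circuit (node 2 merges into node 0) — and find the resistance seen between A (node 1) and B (node 3).
Reduce the network between node 1 (A) and node 3 (B) by series/parallel combination:
  Rp1 = R1 ‖ R2 (parallel, both between nodes 0 and 1) = 1/(1/6.2 + 1/200) = 6.014 Ω
  Rp2 = R3 ‖ R4 (parallel, both between nodes 0 and 3) = 1/(1/3600 + 1/27000) = 3176 Ω
  Rs1 = Rp1 + Rp2 (series, joined only at node 0) = 6.014 + 3176 = 3182 Ω
  Rp3 = R5 ‖ Rs1 (parallel, both between nodes 1 and 3) = 1/(1/120 + 1/3182) = 115.6 Ω
R_th = 115.6 Ω
I_n = V_th/R_th = 0.07638/115.6 = 0.0006605 A, and R_n = R_th = 115.6 Ω

Final answer: I_n = 0.0006605 A, R_n = 115.6 Ω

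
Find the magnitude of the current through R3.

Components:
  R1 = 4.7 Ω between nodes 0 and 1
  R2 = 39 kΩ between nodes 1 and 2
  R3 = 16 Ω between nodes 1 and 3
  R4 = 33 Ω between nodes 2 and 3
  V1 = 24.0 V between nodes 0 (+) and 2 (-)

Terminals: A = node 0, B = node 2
Nodal analysis, taking node 2 as the 0 V reference.
Source V1 fixes V_0 = 24 V.
KCL at each unknown node (sum of currents leaving = 0; resistances in Ω):
  Node 1: (V_1 - 24)/4.7 + (V_1 - 0)/39000 + (V_1 - V_3)/16 = 0
  Node 3: (V_3 - V_1)/16 + (V_3 - 0)/33 = 0
Collecting terms (coefficients in siemens):
  0.2753·V_1 - 0.0625·V_3 = 5.106
  0.0928·V_3 - 0.0625·V_1 = 0
Determinant D = (0.2753)(0.0928) - (-0.0625)(-0.0625) = 0.02164
V_1 = [(5.106)(0.0928) - (-0.0625)(0)]/D = 21.9 V
V_3 = [(0.2753)(0) - (5.106)(-0.0625)]/D = 14.75 V
I_R3 = (V_1 - V_3)/R3 = (21.9 - 14.75)/16 = 0.4469 A
|I_R3| = 0.4469 A

Final answer: |I_R3| = 0.4469 A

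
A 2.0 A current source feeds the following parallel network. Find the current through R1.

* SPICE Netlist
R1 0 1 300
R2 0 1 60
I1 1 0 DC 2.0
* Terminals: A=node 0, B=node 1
All resistors sit directly between nodes 0 and 1, so they are in parallel and share one voltage V; the full source current 2 A splits among them.
1/R_par = 1/300 + 1/60 = 0.02 S  =>  R_par = 50 Ω
V = I × R_par = 2 × 50 = 100 V
I_R1 = V/R1 = 100/300 = 0.3333 A

Final answer: 0.3333 A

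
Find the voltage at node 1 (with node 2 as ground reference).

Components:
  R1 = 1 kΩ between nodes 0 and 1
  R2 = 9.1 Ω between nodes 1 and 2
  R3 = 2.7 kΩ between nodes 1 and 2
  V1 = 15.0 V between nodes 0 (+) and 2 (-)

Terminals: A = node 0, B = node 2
Nodal analysis, taking node 2 as the 0 V reference.
Source V1 fixes V_0 = 15 V.
KCL at each unknown node (sum of currents leaving = 0; resistances in Ω):
  Node 1: (V_1 - 15)/1000 + (V_1 - 0)/9.1 + (V_1 - 0)/2700 = 0
Collecting terms: 0.1113 × V_1 = 0.015  =>  V_1 = 0.1348 V
The requested potential is V_1 = 0.1348 V.

Final answer: V_1 = 0.1348 V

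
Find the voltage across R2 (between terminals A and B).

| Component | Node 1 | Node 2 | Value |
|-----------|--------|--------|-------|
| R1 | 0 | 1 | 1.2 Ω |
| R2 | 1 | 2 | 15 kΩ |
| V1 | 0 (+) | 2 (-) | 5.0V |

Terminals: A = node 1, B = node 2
R1 and R2 are in series across V1 (node 0 → node 1 → node 2), and the output A–B is taken across R2, so this is a voltage divider.
Series current: I = V1/(R1 + R2) = 5/(1.2 + 15000) = 5/15000 = 0.0003333 A
V_R2 = I × R2 = V1 × R2/(R1 + R2) = 5 × 15000/15000 = 5 V

Final answer: 5 V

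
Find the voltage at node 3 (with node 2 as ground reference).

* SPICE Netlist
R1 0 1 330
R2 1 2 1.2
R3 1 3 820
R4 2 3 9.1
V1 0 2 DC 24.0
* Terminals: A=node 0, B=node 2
Nodal analysis, taking node 2 as the 0 V reference.
Source V1 fixes V_0 = 24 V.
KCL at each unknown node (sum of currents leaving = 0; resistances in Ω):
  Node 1: (V_1 - 24)/330 + (V_1 - 0)/1.2 + (V_1 - V_3)/820 = 0
  Node 3: (V_3 - V_1)/820 + (V_3 - 0)/9.1 = 0
Collecting terms (coefficients in siemens):
  0.8376·V_1 - 0.00122·V_3 = 0.07273
  0.1111·V_3 - 0.00122·V_1 = 0
Determinant D = (0.8376)(0.1111) - (-0.00122)(-0.00122) = 0.09306
V_1 = [(0.07273)(0.1111) - (-0.00122)(0)]/D = 0.08683 V
V_3 = [(0.8376)(0) - (0.07273)(-0.00122)]/D = 0.000953 V
The requested potential is V_3 = 0.000953 V.

Final answer: V_3 = 0.000953 V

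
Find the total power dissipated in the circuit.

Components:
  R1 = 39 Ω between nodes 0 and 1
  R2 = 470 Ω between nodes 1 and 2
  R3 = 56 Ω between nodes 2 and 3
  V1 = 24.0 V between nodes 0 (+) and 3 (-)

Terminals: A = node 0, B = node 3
Nodal analysis, taking node 3 as the 0 V reference.
Source V1 fixes V_0 = 24 V.
KCL at each unknown node (sum of currents leaving = 0; resistances in Ω):
  Node 1: (V_1 - 24)/39 + (V_1 - V_2)/470 = 0
  Node 2: (V_2 - V_1)/470 + (V_2 - 0)/56 = 0
Collecting terms (coefficients in siemens):
  0.02777·V_1 - 0.002128·V_2 = 0.6154
  0.01998·V_2 - 0.002128·V_1 = 0
Determinant D = (0.02777)(0.01998) - (-0.002128)(-0.002128) = 0.0005504
V_1 = [(0.6154)(0.01998) - (-0.002128)(0)]/D = 22.34 V
V_2 = [(0.02777)(0) - (0.6154)(-0.002128)]/D = 2.379 V
Power in each resistor, P = (ΔV)²/R:
  P_R1 = (24 - 22.34)²/39 = 0.07037 W
  P_R2 = (22.34 - 2.379)²/470 = 0.8481 W
  P_R3 = (2.379 - 0)²/56 = 0.101 W
P_total = P_R1 + P_R2 + P_R3 = 1.019 W

Final answer: 1.019 W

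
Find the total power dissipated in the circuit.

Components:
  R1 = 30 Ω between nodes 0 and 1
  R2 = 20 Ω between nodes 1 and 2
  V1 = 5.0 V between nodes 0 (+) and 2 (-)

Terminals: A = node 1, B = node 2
Nodal analysis, taking node 2 as the 0 V reference.
Source V1 fixes V_0 = 5 V.
KCL at each unknown node (sum of currents leaving = 0; resistances in Ω):
  Node 1: (V_1 - 5)/30 + (V_1 - 0)/20 = 0
Collecting terms: 0.08333 × V_1 = 0.1667  =>  V_1 = 2 V
Power in each resistor, P = (ΔV)²/R:
  P_R1 = (5 - 2)²/30 = 0.3 W
  P_R2 = (2 - 0)²/20 = 0.2 W
P_total = P_R1 + P_R2 = 0.5 W

Final answer: 0.5 W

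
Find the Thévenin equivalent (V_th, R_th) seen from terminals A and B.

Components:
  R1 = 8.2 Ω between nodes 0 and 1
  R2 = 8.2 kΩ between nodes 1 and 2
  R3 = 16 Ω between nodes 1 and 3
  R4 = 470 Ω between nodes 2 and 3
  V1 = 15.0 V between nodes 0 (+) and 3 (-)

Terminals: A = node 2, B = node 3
Step 1 — V_th is the open-circuit voltage V_A - V_B (nothing connected across the terminals).
Nodal analysis, taking node 3 as the 0 V reference.
Source V1 fixes V_0 = 15 V.
KCL at each unknown node (sum of currents leaving = 0; resistances in Ω):
  Node 1: (V_1 - 15)/8.2 + (V_1 - V_2)/8200 + (V_1 - 0)/16 = 0
  Node 2: (V_2 - V_1)/8200 + (V_2 - 0)/470 = 0
Collecting terms (coefficients in siemens):
  0.1846·V_1 - 0.000122·V_2 = 1.829
  0.00225·V_2 - 0.000122·V_1 = 0
Determinant D = (0.1846)(0.00225) - (-0.000122)(-0.000122) = 0.0004152
V_1 = [(1.829)(0.00225) - (-0.000122)(0)]/D = 9.911 V
V_2 = [(0.1846)(0) - (1.829)(-0.000122)]/D = 0.5373 V
V_th = V_2 - V_3 = 0.5373 - 0 = 0.5373 V
Step 2 — R_th: zero the source — replace V1 by a short circuit (node 3 merges into node 0) — and find the resistance seen between A (node 2) and B (node 0).
Reduce the network between node 2 (A) and node 0 (B) by series/parallel combination:
  Rp1 = R1 ‖ R3 (parallel, both between nodes 0 and 1) = 1/(1/8.2 + 1/16) = 5.421 Ω
  Rs1 = R2 + Rp1 (series, joined only at node 1) = 8200 + 5.421 = 8205 Ω
  Rp2 = R4 ‖ Rs1 (parallel, both between nodes 0 and 2) = 1/(1/470 + 1/8205) = 444.5 Ω
R_th = 444.5 Ω

Final answer: V_th = 0.5373 V, R_th = 444.5 Ω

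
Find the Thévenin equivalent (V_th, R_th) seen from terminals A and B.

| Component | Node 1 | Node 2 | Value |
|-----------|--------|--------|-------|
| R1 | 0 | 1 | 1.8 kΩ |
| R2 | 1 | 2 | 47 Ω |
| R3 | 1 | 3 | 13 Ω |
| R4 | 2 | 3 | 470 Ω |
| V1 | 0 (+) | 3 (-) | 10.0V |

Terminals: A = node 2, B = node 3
Step 1 — V_th is the open-circuit voltage V_A - V_B (nothing connected across the terminals).
Nodal analysis, taking node 3 as the 0 V reference.
Source V1 fixes V_0 = 10 V.
KCL at each unknown node (sum of currents leaving = 0; resistances in Ω):
  Node 1: (V_1 - 10)/1800 + (V_1 - V_2)/47 + (V_1 - 0)/13 = 0
  Node 2: (V_2 - V_1)/47 + (V_2 - 0)/470 = 0
Collecting terms (coefficients in siemens):
  0.09876·V_1 - 0.02128·V_2 = 0.005556
  0.0234·V_2 - 0.02128·V_1 = 0
Determinant D = (0.09876)(0.0234) - (-0.02128)(-0.02128) = 0.001859
V_1 = [(0.005556)(0.0234) - (-0.02128)(0)]/D = 0.06996 V
V_2 = [(0.09876)(0) - (0.005556)(-0.02128)]/D = 0.0636 V
V_th = V_2 - V_3 = 0.0636 - 0 = 0.0636 V
Step 2 — R_th: zero the source — replace V1 by a short circuit (node 3 merges into node 0) — and find the resistance seen between A (node 2) and B (node 0).
Reduce the network between node 2 (A) and node 0 (B) by series/parallel combination:
  Rp1 = R1 ‖ R3 (parallel, both between nodes 0 and 1) = 1/(1/1800 + 1/13) = 12.91 Ω
  Rs1 = R2 + Rp1 (series, joined only at node 1) = 47 + 12.91 = 59.91 Ω
  Rp2 = R4 ‖ Rs1 (parallel, both between nodes 0 and 2) = 1/(1/470 + 1/59.91) = 53.13 Ω
R_th = 53.13 Ω

Final answer: V_th = 0.0636 V, R_th = 53.13 Ω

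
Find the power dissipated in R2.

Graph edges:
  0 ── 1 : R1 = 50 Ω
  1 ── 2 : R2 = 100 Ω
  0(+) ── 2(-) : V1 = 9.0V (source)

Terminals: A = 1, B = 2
Nodal analysis, taking node 2 as the 0 V reference.
Source V1 fixes V_0 = 9 V.
KCL at each unknown node (sum of currents leaving = 0; resistances in Ω):
  Node 1: (V_1 - 9)/50 + (V_1 - 0)/100 = 0
Collecting terms: 0.03 × V_1 = 0.18  =>  V_1 = 6 V
I_R2 = (V_1 - V_2)/R2 = (6 - 0)/100 = 0.06 A
P_R2 = I_R2² × R2 = (0.06)² × 100 = 0.36 W

Final answer: 0.36 W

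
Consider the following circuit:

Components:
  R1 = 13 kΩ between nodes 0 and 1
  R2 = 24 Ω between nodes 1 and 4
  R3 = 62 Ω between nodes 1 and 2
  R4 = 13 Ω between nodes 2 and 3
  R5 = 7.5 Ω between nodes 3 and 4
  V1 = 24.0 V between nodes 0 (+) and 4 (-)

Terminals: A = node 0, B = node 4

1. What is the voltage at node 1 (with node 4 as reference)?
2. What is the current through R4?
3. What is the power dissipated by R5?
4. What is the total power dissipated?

Nodal analysis, taking node 4 as the 0 V reference.
Source V1 fixes V_0 = 24 V.
KCL at each unknown node (sum of currents leaving = 0; resistances in Ω):
  Node 1: (V_1 - 24)/13000 + (V_1 - 0)/24 + (V_1 - V_2)/62 = 0
  Node 2: (V_2 - V_1)/62 + (V_2 - V_3)/13 = 0
  Node 3: (V_3 - V_2)/13 + (V_3 - 0)/7.5 = 0
Collecting terms (coefficients in siemens):
  0.05787·V_1 - 0.01613·V_2 = 0.001846
  0.09305·V_2 - 0.01613·V_1 - 0.07692·V_3 = 0
  0.2103·V_3 - 0.07692·V_2 = 0
Solving these 3 simultaneous equations (Gaussian elimination) gives:
  V_1 = 0.03427 V, V_2 = 0.008517 V, V_3 = 0.003116 V
Part 1:
  Read off the nodal solution: V_1 = 0.03427 V
Part 2:
  I_R4 = (V_2 - V_3)/R4 = (0.008517 - 0.003116)/13 = 0.0004154 A
  Magnitude: I_R4 = 0.0004154 A
Part 3:
  I_R5 = (V_3 - V_4)/R5 = (0.003116 - 0)/7.5 = 0.0004154 A
  P_R5 = I_R5² × R5 = (0.0004154)² × 7.5 = 0.000001294 W
Part 4:
  Power in each resistor, P = (ΔV)²/R:
    P_R1 = (24 - 0.03427)²/13000 = 0.04418 W
    P_R2 = (0.03427 - 0)²/24 = 0.00004895 W
    P_R3 = (0.03427 - 0.008517)²/62 = 0.0000107 W
    P_R4 = (0.008517 - 0.003116)²/13 = 0.000002244 W
    P_R5 = (0.003116 - 0)²/7.5 = 0.000001294 W
  P_total = P_R1 + P_R2 + P_R3 + P_R4 + P_R5 = 0.04424 W

Final answers:
1. V_1 = 0.03427 V
2. I_R4 = 0.0004154 A
3. P_R5 = 1.294e-06 W
4. P_total = 0.04424 W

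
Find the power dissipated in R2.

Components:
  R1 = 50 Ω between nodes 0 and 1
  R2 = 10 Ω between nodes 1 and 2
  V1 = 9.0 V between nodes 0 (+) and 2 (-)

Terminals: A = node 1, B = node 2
Nodal analysis, taking node 2 as the 0 V reference.
Source V1 fixes V_0 = 9 V.
KCL at each unknown node (sum of currents leaving = 0; resistances in Ω):
  Node 1: (V_1 - 9)/50 + (V_1 - 0)/10 = 0
Collecting terms: 0.12 × V_1 = 0.18  =>  V_1 = 1.5 V
I_R2 = (V_1 - V_2)/R2 = (1.5 - 0)/10 = 0.15 A
P_R2 = I_R2² × R2 = (0.15)² × 10 = 0.225 W

Final answer: 0.225 W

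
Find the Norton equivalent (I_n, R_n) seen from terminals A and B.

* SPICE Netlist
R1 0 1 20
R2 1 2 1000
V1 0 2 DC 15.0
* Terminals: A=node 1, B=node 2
Find the Thévenin equivalent first; then I_n = V_th/R_th and R_n = R_th.
Step 1 — V_th is the open-circuit voltage V_A - V_B (nothing connected across the terminals).
Nodal analysis, taking node 2 as the 0 V reference.
Source V1 fixes V_0 = 15 V.
KCL at each unknown node (sum of currents leaving = 0; resistances in Ω):
  Node 1: (V_1 - 15)/20 + (V_1 - 0)/1000 = 0
Collecting terms: 0.051 × V_1 = 0.75  =>  V_1 = 14.71 V
V_th = V_1 - V_2 = 14.71 - 0 = 14.71 V
Step 2 — R_th: zero the source — replace V1 by a short circuit (node 2 merges into node 0) — and find the resistance seen between A (node 1) and B (node 0).
Reduce the network between node 1 (A) and node 0 (B) by series/parallel combination:
  Rp1 = R1 ‖ R2 (parallel, both between nodes 0 and 1) = 1/(1/20 + 1/1000) = 19.61 Ω
R_th = 19.61 Ω
I_n = V_th/R_th = 14.71/19.61 = 0.75 A, and R_n = R_th = 19.61 Ω

Final answer: I_n = 0.75 A, R_n = 19.61 Ω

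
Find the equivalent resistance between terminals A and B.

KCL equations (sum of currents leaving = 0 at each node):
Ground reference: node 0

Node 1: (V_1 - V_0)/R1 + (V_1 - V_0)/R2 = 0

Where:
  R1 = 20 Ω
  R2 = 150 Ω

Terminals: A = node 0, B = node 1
Reduce the network between node 0 (A) and node 1 (B) by series/parallel combination:
  Rp1 = R1 ‖ R2 (parallel, both between nodes 0 and 1) = 1/(1/20 + 1/150) = 17.65 Ω
R_eq = 17.65 Ω

Final answer: 17.65 Ω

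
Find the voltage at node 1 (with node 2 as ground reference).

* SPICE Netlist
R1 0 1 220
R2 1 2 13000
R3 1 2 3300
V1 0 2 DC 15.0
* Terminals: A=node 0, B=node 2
Nodal analysis, taking node 2 as the 0 V reference.
Source V1 fixes V_0 = 15 V.
KCL at each unknown node (sum of currents leaving = 0; resistances in Ω):
  Node 1: (V_1 - 15)/220 + (V_1 - 0)/13000 + (V_1 - 0)/3300 = 0
Collecting terms: 0.004925 × V_1 = 0.06818  =>  V_1 = 13.84 V
The requested potential is V_1 = 13.84 V.

Final answer: V_1 = 13.84 V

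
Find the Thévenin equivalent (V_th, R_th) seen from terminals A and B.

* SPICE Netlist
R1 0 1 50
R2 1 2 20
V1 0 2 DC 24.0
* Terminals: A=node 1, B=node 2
Step 1 — V_th is the open-circuit voltage V_A - V_B (nothing connected across the terminals).
Nodal analysis, taking node 2 as the 0 V reference.
Source V1 fixes V_0 = 24 V.
KCL at each unknown node (sum of currents leaving = 0; resistances in Ω):
  Node 1: (V_1 - 24)/50 + (V_1 - 0)/20 = 0
Collecting terms: 0.07 × V_1 = 0.48  =>  V_1 = 6.857 V
V_th = V_1 - V_2 = 6.857 - 0 = 6.857 V
Step 2 — R_th: zero the source — replace V1 by a short circuit (node 2 merges into node 0) — and find the resistance seen between A (node 1) and B (node 0).
Reduce the network between node 1 (A) and node 0 (B) by series/parallel combination:
  Rp1 = R1 ‖ R2 (parallel, both between nodes 0 and 1) = 1/(1/50 + 1/20) = 14.29 Ω
R_th = 14.29 Ω

Final answer: V_th = 6.857 V, R_th = 14.29 Ω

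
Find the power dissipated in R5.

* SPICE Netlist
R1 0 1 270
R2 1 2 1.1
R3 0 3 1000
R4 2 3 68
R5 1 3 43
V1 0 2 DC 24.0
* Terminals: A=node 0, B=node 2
Nodal analysis, taking node 2 as the 0 V reference.
Source V1 fixes V_0 = 24 V.
KCL at each unknown node (sum of currents leaving = 0; resistances in Ω):
  Node 1: (V_1 - 24)/270 + (V_1 - 0)/1.1 + (V_1 - V_3)/43 = 0
  Node 3: (V_3 - 24)/1000 + (V_3 - 0)/68 + (V_3 - V_1)/43 = 0
Collecting terms (coefficients in siemens):
  0.9361·V_1 - 0.02326·V_3 = 0.08889
  0.03896·V_3 - 0.02326·V_1 = 0.024
Determinant D = (0.9361)(0.03896) - (-0.02326)(-0.02326) = 0.03593
V_1 = [(0.08889)(0.03896) - (-0.02326)(0.024)]/D = 0.1119 V
V_3 = [(0.9361)(0.024) - (0.08889)(-0.02326)]/D = 0.6828 V
I_R5 = (V_1 - V_3)/R5 = (0.1119 - 0.6828)/43 = -0.01328 A
P_R5 = I_R5² × R5 = (-0.01328)² × 43 = 0.007579 W

Final answer: 0.007579 W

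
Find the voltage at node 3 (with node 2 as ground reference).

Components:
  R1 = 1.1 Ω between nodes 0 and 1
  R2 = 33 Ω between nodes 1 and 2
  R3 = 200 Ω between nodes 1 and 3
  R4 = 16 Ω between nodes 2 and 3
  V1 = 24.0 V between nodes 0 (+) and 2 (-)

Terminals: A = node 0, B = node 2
Nodal analysis, taking node 2 as the 0 V reference.
Source V1 fixes V_0 = 24 V.
KCL at each unknown node (sum of currents leaving = 0; resistances in Ω):
  Node 1: (V_1 - 24)/1.1 + (V_1 - 0)/33 + (V_1 - V_3)/200 = 0
  Node 3: (V_3 - V_1)/200 + (V_3 - 0)/16 = 0
Collecting terms (coefficients in siemens):
  0.9444·V_1 - 0.005·V_3 = 21.82
  0.0675·V_3 - 0.005·V_1 = 0
Determinant D = (0.9444)(0.0675) - (-0.005)(-0.005) = 0.06372
V_1 = [(21.82)(0.0675) - (-0.005)(0)]/D = 23.11 V
V_3 = [(0.9444)(0) - (21.82)(-0.005)]/D = 1.712 V
The requested potential is V_3 = 1.712 V.

Final answer: V_3 = 1.712 V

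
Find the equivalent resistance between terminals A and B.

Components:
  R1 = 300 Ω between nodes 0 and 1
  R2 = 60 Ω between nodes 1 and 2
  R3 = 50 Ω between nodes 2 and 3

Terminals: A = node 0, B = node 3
Reduce the network between node 0 (A) and node 3 (B) by series/parallel combination:
  Rs1 = R1 + R2 (series, joined only at node 1) = 300 + 60 = 360 Ω
  Rs2 = R3 + Rs1 (series, joined only at node 2) = 50 + 360 = 410 Ω
R_eq = 410 Ω

Final answer: 410 Ω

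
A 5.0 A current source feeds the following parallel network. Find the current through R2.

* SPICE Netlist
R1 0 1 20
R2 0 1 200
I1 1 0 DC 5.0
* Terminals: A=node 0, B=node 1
All resistors sit directly between nodes 0 and 1, so they are in parallel and share one voltage V; the full source current 5 A splits among them.
1/R_par = 1/20 + 1/200 = 0.055 S  =>  R_par = 18.18 Ω
V = I × R_par = 5 × 18.18 = 90.91 V
I_R2 = V/R2 = 90.91/200 = 0.4545 A

Final answer: 0.4545 A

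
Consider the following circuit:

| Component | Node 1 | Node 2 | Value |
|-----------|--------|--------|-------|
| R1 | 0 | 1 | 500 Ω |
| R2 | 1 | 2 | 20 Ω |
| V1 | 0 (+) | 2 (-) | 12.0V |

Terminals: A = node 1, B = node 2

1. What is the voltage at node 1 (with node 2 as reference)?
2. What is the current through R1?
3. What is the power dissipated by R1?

Nodal analysis, taking node 2 as the 0 V reference.
Source V1 fixes V_0 = 12 V.
KCL at each unknown node (sum of currents leaving = 0; resistances in Ω):
  Node 1: (V_1 - 12)/500 + (V_1 - 0)/20 = 0
Collecting terms: 0.052 × V_1 = 0.024  =>  V_1 = 0.4615 V
Part 1:
  Read off the nodal solution: V_1 = 0.4615 V
Part 2:
  I_R1 = (V_0 - V_1)/R1 = (12 - 0.4615)/500 = 0.02308 A
  Magnitude: I_R1 = 0.02308 A
Part 3:
  I_R1 = (V_0 - V_1)/R1 = (12 - 0.4615)/500 = 0.02308 A
  P_R1 = I_R1² × R1 = (0.02308)² × 500 = 0.2663 W

Final answers:
1. V_1 = 0.4615 V
2. I_R1 = 0.02308 A
3. P_R1 = 0.2663 W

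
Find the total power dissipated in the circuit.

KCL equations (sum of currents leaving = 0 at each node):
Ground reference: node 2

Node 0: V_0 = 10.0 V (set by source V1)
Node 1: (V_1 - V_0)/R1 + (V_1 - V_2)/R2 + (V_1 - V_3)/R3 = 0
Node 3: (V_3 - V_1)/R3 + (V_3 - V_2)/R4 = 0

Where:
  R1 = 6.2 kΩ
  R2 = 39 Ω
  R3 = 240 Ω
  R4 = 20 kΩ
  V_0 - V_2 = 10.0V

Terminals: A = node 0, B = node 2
Nodal analysis, taking node 2 as the 0 V reference.
Source V1 fixes V_0 = 10 V.
KCL at each unknown node (sum of currents leaving = 0; resistances in Ω):
  Node 1: (V_1 - 10)/6200 + (V_1 - 0)/39 + (V_1 - V_3)/240 = 0
  Node 3: (V_3 - V_1)/240 + (V_3 - 0)/20000 = 0
Collecting terms (coefficients in siemens):
  0.02997·V_1 - 0.004167·V_3 = 0.001613
  0.004217·V_3 - 0.004167·V_1 = 0
Determinant D = (0.02997)(0.004217) - (-0.004167)(-0.004167) = 0.000109
V_1 = [(0.001613)(0.004217) - (-0.004167)(0)]/D = 0.06239 V
V_3 = [(0.02997)(0) - (0.001613)(-0.004167)]/D = 0.06165 V
Power in each resistor, P = (ΔV)²/R:
  P_R1 = (10 - 0.06239)²/6200 = 0.01593 W
  P_R2 = (0.06239 - 0)²/39 = 0.00009981 W
  P_R3 = (0.06239 - 0.06165)²/240 = 0.00000000228 W
  P_R4 = (0 - 0.06165)²/20000 = 0.00000019 W
P_total = P_R1 + P_R2 + P_R3 + P_R4 = 0.01603 W

Final answer: 0.01603 W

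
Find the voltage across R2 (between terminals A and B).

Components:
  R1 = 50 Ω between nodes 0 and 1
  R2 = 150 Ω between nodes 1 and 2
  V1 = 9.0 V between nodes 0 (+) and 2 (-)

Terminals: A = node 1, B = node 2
R1 and R2 are in series across V1 (node 0 → node 1 → node 2), and the output A–B is taken across R2, so this is a voltage divider.
Series current: I = V1/(R1 + R2) = 9/(50 + 150) = 9/200 = 0.045 A
V_R2 = I × R2 = V1 × R2/(R1 + R2) = 9 × 150/200 = 6.75 V

Final answer: 6.75 V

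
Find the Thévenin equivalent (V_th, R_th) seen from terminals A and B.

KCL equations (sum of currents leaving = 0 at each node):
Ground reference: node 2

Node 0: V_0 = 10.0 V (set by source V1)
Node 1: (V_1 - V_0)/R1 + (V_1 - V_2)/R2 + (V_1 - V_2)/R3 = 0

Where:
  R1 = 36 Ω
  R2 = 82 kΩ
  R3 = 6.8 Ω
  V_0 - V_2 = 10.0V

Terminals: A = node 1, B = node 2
Step 1 — V_th is the open-circuit voltage V_A - V_B (nothing connected across the terminals).
Nodal analysis, taking node 2 as the 0 V reference.
Source V1 fixes V_0 = 10 V.
KCL at each unknown node (sum of currents leaving = 0; resistances in Ω):
  Node 1: (V_1 - 10)/36 + (V_1 - 0)/82000 + (V_1 - 0)/6.8 = 0
Collecting terms: 0.1748 × V_1 = 0.2778  =>  V_1 = 1.589 V
V_th = V_1 - V_2 = 1.589 - 0 = 1.589 V
Step 2 — R_th: zero the source — replace V1 by a short circuit (node 2 merges into node 0) — and find the resistance seen between A (node 1) and B (node 0).
Reduce the network between node 1 (A) and node 0 (B) by series/parallel combination:
  Rp1 = R1 ‖ R2 ‖ R3 (parallel, all between nodes 0 and 1) = 1/(1/36 + 1/82000 + 1/6.8) = 5.719 Ω
R_th = 5.719 Ω

Final answer: V_th = 1.589 V, R_th = 5.719 Ω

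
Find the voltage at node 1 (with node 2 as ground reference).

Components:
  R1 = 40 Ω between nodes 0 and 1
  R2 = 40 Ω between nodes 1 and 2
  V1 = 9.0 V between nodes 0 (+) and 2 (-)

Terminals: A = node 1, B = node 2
Nodal analysis, taking node 2 as the 0 V reference.
Source V1 fixes V_0 = 9 V.
KCL at each unknown node (sum of currents leaving = 0; resistances in Ω):
  Node 1: (V_1 - 9)/40 + (V_1 - 0)/40 = 0
Collecting terms: 0.05 × V_1 = 0.225  =>  V_1 = 4.5 V
The requested potential is V_1 = 4.5 V.

Final answer: V_1 = 4.5 V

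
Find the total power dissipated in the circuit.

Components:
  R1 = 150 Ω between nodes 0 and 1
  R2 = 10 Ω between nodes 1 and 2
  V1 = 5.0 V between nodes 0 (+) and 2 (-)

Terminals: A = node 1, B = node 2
Nodal analysis, taking node 2 as the 0 V reference.
Source V1 fixes V_0 = 5 V.
KCL at each unknown node (sum of currents leaving = 0; resistances in Ω):
  Node 1: (V_1 - 5)/150 + (V_1 - 0)/10 = 0
Collecting terms: 0.1067 × V_1 = 0.03333  =>  V_1 = 0.3125 V
Power in each resistor, P = (ΔV)²/R:
  P_R1 = (5 - 0.3125)²/150 = 0.1465 W
  P_R2 = (0.3125 - 0)²/10 = 0.009766 W
P_total = P_R1 + P_R2 = 0.1562 W

Final answer: 0.1562 W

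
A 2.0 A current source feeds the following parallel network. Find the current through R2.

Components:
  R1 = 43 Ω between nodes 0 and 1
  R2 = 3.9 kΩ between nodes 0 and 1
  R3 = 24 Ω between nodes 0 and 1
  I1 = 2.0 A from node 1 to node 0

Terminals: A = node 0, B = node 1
All resistors sit directly between nodes 0 and 1, so they are in parallel and share one voltage V; the full source current 2 A splits among them.
1/R_par = 1/43 + 1/3900 + 1/24 = 0.06518 S  =>  R_par = 15.34 Ω
V = I × R_par = 2 × 15.34 = 30.68 V
I_R2 = V/R2 = 30.68/3900 = 0.007868 A

Final answer: 0.007868 A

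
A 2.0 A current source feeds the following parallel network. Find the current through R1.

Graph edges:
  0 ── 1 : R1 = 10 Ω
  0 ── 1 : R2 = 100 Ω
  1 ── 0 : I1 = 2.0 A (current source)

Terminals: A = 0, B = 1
All resistors sit directly between nodes 0 and 1, so they are in parallel and share one voltage V; the full source current 2 A splits among them.
1/R_par = 1/10 + 1/100 = 0.11 S  =>  R_par = 9.091 Ω
V = I × R_par = 2 × 9.091 = 18.18 V
I_R1 = V/R1 = 18.18/10 = 1.818 A

Final answer: 1.818 A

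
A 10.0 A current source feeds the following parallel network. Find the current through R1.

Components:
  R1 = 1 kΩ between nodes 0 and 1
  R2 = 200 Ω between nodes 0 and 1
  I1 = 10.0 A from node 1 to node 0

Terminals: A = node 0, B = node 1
All resistors sit directly between nodes 0 and 1, so they are in parallel and share one voltage V; the full source current 10 A splits among them.
1/R_par = 1/1000 + 1/200 = 0.006 S  =>  R_par = 166.7 Ω
V = I × R_par = 10 × 166.7 = 1667 V
I_R1 = V/R1 = 1667/1000 = 1.667 A

Final answer: 1.667 A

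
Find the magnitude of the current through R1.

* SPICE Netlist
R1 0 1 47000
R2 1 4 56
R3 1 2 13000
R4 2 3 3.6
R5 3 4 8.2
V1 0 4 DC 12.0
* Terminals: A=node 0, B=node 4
Nodal analysis, taking node 4 as the 0 V reference.
Source V1 fixes V_0 = 12 V.
KCL at each unknown node (sum of currents leaving = 0; resistances in Ω):
  Node 1: (V_1 - 12)/47000 + (V_1 - 0)/56 + (V_1 - V_2)/13000 = 0
  Node 2: (V_2 - V_1)/13000 + (V_2 - V_3)/3.6 = 0
  Node 3: (V_3 - V_2)/3.6 + (V_3 - 0)/8.2 = 0
Collecting terms (coefficients in siemens):
  0.01796·V_1 - 0.00007692·V_2 = 0.0002553
  0.2779·V_2 - 0.00007692·V_1 - 0.2778·V_3 = 0
  0.3997·V_3 - 0.2778·V_2 = 0
Solving these 3 simultaneous equations (Gaussian elimination) gives:
  V_1 = 0.01422 V, V_2 = 0.0000129 V, V_3 = 0.000008961 V
I_R1 = (V_0 - V_1)/R1 = (12 - 0.01422)/47000 = 0.000255 A
|I_R1| = 0.000255 A

Final answer: |I_R1| = 0.000255 A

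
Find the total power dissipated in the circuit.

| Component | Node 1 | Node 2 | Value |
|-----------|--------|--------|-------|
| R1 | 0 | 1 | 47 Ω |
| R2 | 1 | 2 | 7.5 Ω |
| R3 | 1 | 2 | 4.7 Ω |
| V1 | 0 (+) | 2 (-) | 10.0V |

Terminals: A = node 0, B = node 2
Nodal analysis, taking node 2 as the 0 V reference.
Source V1 fixes V_0 = 10 V.
KCL at each unknown node (sum of currents leaving = 0; resistances in Ω):
  Node 1: (V_1 - 10)/47 + (V_1 - 0)/7.5 + (V_1 - 0)/4.7 = 0
Collecting terms: 0.3674 × V_1 = 0.2128  =>  V_1 = 0.5792 V
Power in each resistor, P = (ΔV)²/R:
  P_R1 = (10 - 0.5792)²/47 = 1.888 W
  P_R2 = (0.5792 - 0)²/7.5 = 0.04472 W
  P_R3 = (0.5792 - 0)²/4.7 = 0.07136 W
P_total = P_R1 + P_R2 + P_R3 = 2.004 W

Final answer: 2.004 W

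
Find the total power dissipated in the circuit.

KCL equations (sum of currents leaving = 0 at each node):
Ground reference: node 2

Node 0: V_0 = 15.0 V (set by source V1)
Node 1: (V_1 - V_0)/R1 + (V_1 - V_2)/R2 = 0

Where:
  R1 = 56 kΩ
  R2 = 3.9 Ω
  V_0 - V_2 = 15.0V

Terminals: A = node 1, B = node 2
Nodal analysis, taking node 2 as the 0 V reference.
Source V1 fixes V_0 = 15 V.
KCL at each unknown node (sum of currents leaving = 0; resistances in Ω):
  Node 1: (V_1 - 15)/56000 + (V_1 - 0)/3.9 = 0
Collecting terms: 0.2564 × V_1 = 0.0002679  =>  V_1 = 0.001045 V
Power in each resistor, P = (ΔV)²/R:
  P_R1 = (15 - 0.001045)²/56000 = 0.004017 W
  P_R2 = (0.001045 - 0)²/3.9 = 0.0000002798 W
P_total = P_R1 + P_R2 = 0.004018 W

Final answer: 0.004018 W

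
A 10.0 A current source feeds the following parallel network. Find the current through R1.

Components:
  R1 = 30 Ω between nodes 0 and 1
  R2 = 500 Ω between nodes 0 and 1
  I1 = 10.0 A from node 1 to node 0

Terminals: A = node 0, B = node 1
All resistors sit directly between nodes 0 and 1, so they are in parallel and share one voltage V; the full source current 10 A splits among them.
1/R_par = 1/30 + 1/500 = 0.03533 S  =>  R_par = 28.3 Ω
V = I × R_par = 10 × 28.3 = 283 V
I_R1 = V/R1 = 283/30 = 9.434 A

Final answer: 9.434 A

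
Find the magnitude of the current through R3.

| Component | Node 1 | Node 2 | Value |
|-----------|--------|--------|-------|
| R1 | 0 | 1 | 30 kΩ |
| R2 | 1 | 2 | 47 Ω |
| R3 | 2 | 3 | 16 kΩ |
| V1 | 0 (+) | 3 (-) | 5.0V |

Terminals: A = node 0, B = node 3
Nodal analysis, taking node 3 as the 0 V reference.
Source V1 fixes V_0 = 5 V.
KCL at each unknown node (sum of currents leaving = 0; resistances in Ω):
  Node 1: (V_1 - 5)/30000 + (V_1 - V_2)/47 = 0
  Node 2: (V_2 - V_1)/47 + (V_2 - 0)/16000 = 0
Collecting terms (coefficients in siemens):
  0.02131·V_1 - 0.02128·V_2 = 0.0001667
  0.02134·V_2 - 0.02128·V_1 = 0
Determinant D = (0.02131)(0.02134) - (-0.02128)(-0.02128) = 0.000002041
V_1 = [(0.0001667)(0.02134) - (-0.02128)(0)]/D = 1.742 V
V_2 = [(0.02131)(0) - (0.0001667)(-0.02128)]/D = 1.737 V
I_R3 = (V_2 - V_3)/R3 = (1.737 - 0)/16000 = 0.0001086 A
|I_R3| = 0.0001086 A

Final answer: |I_R3| = 0.0001086 A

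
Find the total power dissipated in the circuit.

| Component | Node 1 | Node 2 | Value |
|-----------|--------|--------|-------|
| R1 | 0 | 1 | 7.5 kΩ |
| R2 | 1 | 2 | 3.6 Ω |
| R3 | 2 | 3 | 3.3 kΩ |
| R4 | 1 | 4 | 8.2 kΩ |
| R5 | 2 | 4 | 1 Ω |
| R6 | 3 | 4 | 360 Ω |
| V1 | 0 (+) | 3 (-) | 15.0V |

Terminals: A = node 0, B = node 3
Nodal analysis, taking node 3 as the 0 V reference.
Source V1 fixes V_0 = 15 V.
KCL at each unknown node (sum of currents leaving = 0; resistances in Ω):
  Node 1: (V_1 - 15)/7500 + (V_1 - V_2)/3.6 + (V_1 - V_4)/8200 = 0
  Node 2: (V_2 - V_1)/3.6 + (V_2 - 0)/3300 + (V_2 - V_4)/1 = 0
  Node 4: (V_4 - V_1)/8200 + (V_4 - V_2)/1 + (V_4 - 0)/360 = 0
Collecting terms (coefficients in siemens):
  0.278·V_1 - 0.2778·V_2 - 0.000122·V_4 = 0.002
  1.278·V_2 - 0.2778·V_1 - 1·V_4 = 0
  1.003·V_4 - 0.000122·V_1 - 1·V_2 = 0
Solving these 3 simultaneous equations (Gaussian elimination) gives:
  V_1 = 0.6303 V, V_2 = 0.6235 V, V_4 = 0.6217 V
Power in each resistor, P = (ΔV)²/R:
  P_R1 = (15 - 0.6303)²/7500 = 0.02753 W
  P_R2 = (0.6303 - 0.6235)²/3.6 = 0.0000132 W
  P_R3 = (0.6235 - 0)²/3300 = 0.0001178 W
  P_R4 = (0.6303 - 0.6217)²/8200 = 0.000000009061 W
  P_R5 = (0.6235 - 0.6217)²/1 = 0.000002979 W
  P_R6 = (0 - 0.6217)²/360 = 0.001074 W
P_total = P_R1 + P_R2 + P_R3 + P_R4 + P_R5 + P_R6 = 0.02874 W

Final answer: 0.02874 W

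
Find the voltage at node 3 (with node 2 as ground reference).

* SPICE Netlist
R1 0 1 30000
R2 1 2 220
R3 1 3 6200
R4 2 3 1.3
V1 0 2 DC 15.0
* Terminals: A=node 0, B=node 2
Nodal analysis, taking node 2 as the 0 V reference.
Source V1 fixes V_0 = 15 V.
KCL at each unknown node (sum of currents leaving = 0; resistances in Ω):
  Node 1: (V_1 - 15)/30000 + (V_1 - 0)/220 + (V_1 - V_3)/6200 = 0
  Node 3: (V_3 - V_1)/6200 + (V_3 - 0)/1.3 = 0
Collecting terms (coefficients in siemens):
  0.00474·V_1 - 0.0001613·V_3 = 0.0005
  0.7694·V_3 - 0.0001613·V_1 = 0
Determinant D = (0.00474)(0.7694) - (-0.0001613)(-0.0001613) = 0.003647
V_1 = [(0.0005)(0.7694) - (-0.0001613)(0)]/D = 0.1055 V
V_3 = [(0.00474)(0) - (0.0005)(-0.0001613)]/D = 0.00002211 V
The requested potential is V_3 = 0.00002211 V.

Final answer: V_3 = 2.211e-05 V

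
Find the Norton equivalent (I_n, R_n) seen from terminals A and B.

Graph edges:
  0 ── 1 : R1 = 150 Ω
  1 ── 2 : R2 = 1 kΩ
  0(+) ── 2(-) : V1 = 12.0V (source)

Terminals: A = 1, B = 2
Find the Thévenin equivalent first; then I_n = V_th/R_th and R_n = R_th.
Step 1 — V_th is the open-circuit voltage V_A - V_B (nothing connected across the terminals).
Nodal analysis, taking node 2 as the 0 V reference.
Source V1 fixes V_0 = 12 V.
KCL at each unknown node (sum of currents leaving = 0; resistances in Ω):
  Node 1: (V_1 - 12)/150 + (V_1 - 0)/1000 = 0
Collecting terms: 0.007667 × V_1 = 0.08  =>  V_1 = 10.43 V
V_th = V_1 - V_2 = 10.43 - 0 = 10.43 V
Step 2 — R_th: zero the source — replace V1 by a short circuit (node 2 merges into node 0) — and find the resistance seen between A (node 1) and B (node 0).
Reduce the network between node 1 (A) and node 0 (B) by series/parallel combination:
  Rp1 = R1 ‖ R2 (parallel, both between nodes 0 and 1) = 1/(1/150 + 1/1000) = 130.4 Ω
R_th = 130.4 Ω
I_n = V_th/R_th = 10.43/130.4 = 0.08 A, and R_n = R_th = 130.4 Ω

Final answer: I_n = 0.08 A, R_n = 130.4 Ω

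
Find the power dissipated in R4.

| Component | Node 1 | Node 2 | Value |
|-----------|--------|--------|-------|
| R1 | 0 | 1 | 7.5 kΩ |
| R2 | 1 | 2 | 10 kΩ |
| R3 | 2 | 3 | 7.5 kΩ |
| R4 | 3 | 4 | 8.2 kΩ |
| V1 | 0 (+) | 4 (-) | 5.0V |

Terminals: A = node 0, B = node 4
Nodal analysis, taking node 4 as the 0 V reference.
Source V1 fixes V_0 = 5 V.
KCL at each unknown node (sum of currents leaving = 0; resistances in Ω):
  Node 1: (V_1 - 5)/7500 + (V_1 - V_2)/10000 = 0
  Node 2: (V_2 - V_1)/10000 + (V_2 - V_3)/7500 = 0
  Node 3: (V_3 - V_2)/7500 + (V_3 - 0)/8200 = 0
Collecting terms (coefficients in siemens):
  0.0002333·V_1 - 0.0001·V_2 = 0.0006667
  0.0002333·V_2 - 0.0001·V_1 - 0.0001333·V_3 = 0
  0.0002553·V_3 - 0.0001333·V_2 = 0
Solving these 3 simultaneous equations (Gaussian elimination) gives:
  V_1 = 3.87 V, V_2 = 2.364 V, V_3 = 1.235 V
I_R4 = (V_3 - V_4)/R4 = (1.235 - 0)/8200 = 0.0001506 A
P_R4 = I_R4² × R4 = (0.0001506)² × 8200 = 0.000186 W

Final answer: 0.000186 W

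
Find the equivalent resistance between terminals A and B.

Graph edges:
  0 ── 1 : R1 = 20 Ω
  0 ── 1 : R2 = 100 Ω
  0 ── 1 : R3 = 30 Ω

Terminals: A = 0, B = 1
Reduce the network between node 0 (A) and node 1 (B) by series/parallel combination:
  Rp1 = R1 ‖ R2 ‖ R3 (parallel, all between nodes 0 and 1) = 1/(1/20 + 1/100 + 1/30) = 10.71 Ω
R_eq = 10.71 Ω

Final answer: 10.71 Ω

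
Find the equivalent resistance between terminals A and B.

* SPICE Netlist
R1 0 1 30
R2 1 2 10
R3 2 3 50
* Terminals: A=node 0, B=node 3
Reduce the network between node 0 (A) and node 3 (B) by series/parallel combination:
  Rs1 = R1 + R2 (series, joined only at node 1) = 30 + 10 = 40 Ω
  Rs2 = R3 + Rs1 (series, joined only at node 2) = 50 + 40 = 90 Ω
R_eq = 90 Ω

Final answer: 90 Ω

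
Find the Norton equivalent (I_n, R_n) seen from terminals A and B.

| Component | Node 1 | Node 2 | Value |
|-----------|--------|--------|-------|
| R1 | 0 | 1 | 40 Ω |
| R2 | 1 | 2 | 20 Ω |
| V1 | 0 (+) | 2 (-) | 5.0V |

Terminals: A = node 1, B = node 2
Find the Thévenin equivalent first; then I_n = V_th/R_th and R_n = R_th.
Step 1 — V_th is the open-circuit voltage V_A - V_B (nothing connected across the terminals).
Nodal analysis, taking node 2 as the 0 V reference.
Source V1 fixes V_0 = 5 V.
KCL at each unknown node (sum of currents leaving = 0; resistances in Ω):
  Node 1: (V_1 - 5)/40 + (V_1 - 0)/20 = 0
Collecting terms: 0.075 × V_1 = 0.125  =>  V_1 = 1.667 V
V_th = V_1 - V_2 = 1.667 - 0 = 1.667 V
Step 2 — R_th: zero the source — replace V1 by a short circuit (node 2 merges into node 0) — and find the resistance seen between A (node 1) and B (node 0).
Reduce the network between node 1 (A) and node 0 (B) by series/parallel combination:
  Rp1 = R1 ‖ R2 (parallel, both between nodes 0 and 1) = 1/(1/40 + 1/20) = 13.33 Ω
R_th = 13.33 Ω
I_n = V_th/R_th = 1.667/13.33 = 0.125 A, and R_n = R_th = 13.33 Ω

Final answer: I_n = 0.125 A, R_n = 13.33 Ω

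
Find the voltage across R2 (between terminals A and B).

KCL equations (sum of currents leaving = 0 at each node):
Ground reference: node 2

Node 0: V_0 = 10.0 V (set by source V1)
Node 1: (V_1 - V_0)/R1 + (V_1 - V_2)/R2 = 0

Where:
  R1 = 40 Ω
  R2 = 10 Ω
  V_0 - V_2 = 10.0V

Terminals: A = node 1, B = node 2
R1 and R2 are in series across V1 (node 0 → node 1 → node 2), and the output A–B is taken across R2, so this is a voltage divider.
Series current: I = V1/(R1 + R2) = 10/(40 + 10) = 10/50 = 0.2 A
V_R2 = I × R2 = V1 × R2/(R1 + R2) = 10 × 10/50 = 2 V

Final answer: 2 V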